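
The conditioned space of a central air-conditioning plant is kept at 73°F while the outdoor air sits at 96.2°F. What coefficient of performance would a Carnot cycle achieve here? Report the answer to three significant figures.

In absolute terms T_C = 295.93 K and T_H = 308.82 K, so ΔT = 12.89 K.
For a reversible cycle, COP_Carnot = T_C/ΔT = 295.93/12.89 = 22.96.

23.0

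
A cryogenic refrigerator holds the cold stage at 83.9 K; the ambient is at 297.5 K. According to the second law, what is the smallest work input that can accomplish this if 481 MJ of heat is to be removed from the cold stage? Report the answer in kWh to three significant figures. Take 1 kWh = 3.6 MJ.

340 kWh

The reservoir spacing is ΔT = 297.5 − 83.9 = 213.6 K.
The reversible limit is COP_R = T_C/ΔT = 0.3928, so W_min = Q_C/COP = Q_C·ΔT/T_C.
W_min = 481.0 × 213.6/83.90 = 1225 MJ = 340.2 kWh.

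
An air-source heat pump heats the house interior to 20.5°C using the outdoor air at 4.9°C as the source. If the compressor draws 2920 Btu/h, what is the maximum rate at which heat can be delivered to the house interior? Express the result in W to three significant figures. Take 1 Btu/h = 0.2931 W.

In absolute terms T_C = 278.05 K and T_H = 293.65 K, so ΔT = 15.60 K.
COP_Carnot = T_H/ΔT = 293.65/15.60 = 18.82.
Q̇_max = COP_Carnot × Ẇ = 18.82 × 2920 Btu/h = 54970 Btu/h = 16110 W.

16100 W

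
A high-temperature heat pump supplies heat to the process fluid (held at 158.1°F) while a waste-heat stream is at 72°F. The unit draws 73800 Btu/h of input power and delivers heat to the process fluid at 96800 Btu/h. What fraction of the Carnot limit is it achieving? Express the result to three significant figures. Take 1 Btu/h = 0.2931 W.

0.183

COP_actual = Q̇_H/Ẇ = 96800/73800 = 1.312.
In absolute terms T_C = 295.37 K and T_H = 343.21 K, so ΔT = 47.83 K.
COP_Carnot = T_H/ΔT = 343.21/47.83 = 7.175.
η_II = COP_actual/COP_Carnot = 1.312/7.175 = 0.1828.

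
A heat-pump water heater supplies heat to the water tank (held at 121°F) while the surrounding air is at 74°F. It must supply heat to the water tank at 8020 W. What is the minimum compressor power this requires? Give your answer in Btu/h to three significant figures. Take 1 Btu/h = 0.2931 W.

2210 Btu/h

In absolute terms T_C = 296.48 K and T_H = 322.59 K, so ΔT = 26.11 K.
COP_Carnot = T_H/ΔT = 322.59/26.11 = 12.35.
Ẇ_min = Q̇/COP_Carnot = 8020/12.35 = 649.1 W = 2215 Btu/h.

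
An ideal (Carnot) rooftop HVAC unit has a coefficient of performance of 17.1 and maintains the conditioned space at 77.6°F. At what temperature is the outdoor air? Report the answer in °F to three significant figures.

109 °F

COP_R = T_C/(T_H − T_C) gives T_H − T_C = T_C/COP.
With T_C = 298.48 K, T_H = 298.48 × (1 + 1/17.1) = 315.94 K.
Converting, 315.94 K = 109.02°F.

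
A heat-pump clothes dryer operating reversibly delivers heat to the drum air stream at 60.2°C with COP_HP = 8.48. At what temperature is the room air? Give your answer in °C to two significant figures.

COP_HP = T_H/(T_H − T_C) gives T_H − T_C = T_H/COP.
With T_H = 333.35 K, T_C = 333.35 × (1 − 1/8.48) = 294.04 K.
Converting, 294.04 K = 20.89°C.

21 °C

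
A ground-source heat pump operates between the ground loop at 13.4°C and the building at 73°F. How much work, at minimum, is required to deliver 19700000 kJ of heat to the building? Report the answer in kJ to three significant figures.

624000 kJ

In absolute terms T_C = 286.55 K and T_H = 295.93 K, so ΔT = 9.378 K.
The reversible limit is COP_HP = T_H/ΔT = 31.56, so W_min = Q_H/COP = Q_H·ΔT/T_H.
W_min = 19700000 × 9.378/295.93 = 624300 kJ.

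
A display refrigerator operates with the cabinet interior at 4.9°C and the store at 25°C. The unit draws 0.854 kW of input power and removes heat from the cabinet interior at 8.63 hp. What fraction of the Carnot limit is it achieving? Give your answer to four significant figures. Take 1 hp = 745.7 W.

0.5447

Converting, Q̇_C = 8.630 hp = 6.435 kW, so COP_actual = Q̇_C/Ẇ = 6.435/0.8540 = 7.536.
In absolute terms T_C = 278.05 K and T_H = 298.15 K, so ΔT = 20.10 K.
COP_Carnot = T_C/ΔT = 278.05/20.10 = 13.83.
η_II = COP_actual/COP_Carnot = 7.536/13.83 = 0.5447.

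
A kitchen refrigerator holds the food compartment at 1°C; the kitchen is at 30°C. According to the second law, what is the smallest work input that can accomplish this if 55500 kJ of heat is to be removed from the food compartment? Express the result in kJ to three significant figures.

5870 kJ

In absolute terms T_C = 274.15 K and T_H = 303.15 K, so ΔT = 29.00 K.
The reversible limit is COP_R = T_C/ΔT = 9.453, so W_min = Q_C/COP = Q_C·ΔT/T_C.
W_min = 55500 × 29.00/274.15 = 5871 kJ.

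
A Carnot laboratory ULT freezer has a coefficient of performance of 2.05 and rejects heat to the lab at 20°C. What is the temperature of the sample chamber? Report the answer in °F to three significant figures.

For a Carnot refrigerator COP_R = T_C/(T_H − T_C), so T_C = COP·T_H/(1 + COP).
With T_H = 293.15 K, T_C = 2.05 × 293.15/3.050 = 197.04 K.
Converting, 197.04 K = -105.01°F.

-105 °F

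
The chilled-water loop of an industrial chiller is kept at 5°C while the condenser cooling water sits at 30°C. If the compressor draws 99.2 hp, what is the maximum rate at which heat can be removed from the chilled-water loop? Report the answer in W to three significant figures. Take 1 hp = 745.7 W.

In absolute terms T_C = 278.15 K and T_H = 303.15 K, so ΔT = 25.00 K.
COP_Carnot = T_C/ΔT = 278.15/25.00 = 11.13.
Q̇_max = COP_Carnot × Ẇ = 11.13 × 99.20 hp = 1104 hp = 823000 W.

823000 W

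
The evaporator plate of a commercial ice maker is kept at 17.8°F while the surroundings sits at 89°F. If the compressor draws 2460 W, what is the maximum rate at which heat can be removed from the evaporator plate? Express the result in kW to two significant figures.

In absolute terms T_C = 265.26 K and T_H = 304.82 K, so ΔT = 39.56 K.
COP_Carnot = T_C/ΔT = 265.26/39.56 = 6.706.
Q̇_max = COP_Carnot × Ẇ = 6.706 × 2460 W = 16500 W = 16.50 kW.

16 kW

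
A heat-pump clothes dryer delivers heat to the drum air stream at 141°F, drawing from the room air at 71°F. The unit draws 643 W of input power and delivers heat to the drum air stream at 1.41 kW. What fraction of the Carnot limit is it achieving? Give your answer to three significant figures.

Converting, Q̇_H = 1.410 kW = 1410 W, so COP_actual = Q̇_H/Ẇ = 1410/643.0 = 2.193.
In absolute terms T_C = 294.82 K and T_H = 333.71 K, so ΔT = 38.89 K.
COP_Carnot = T_H/ΔT = 333.71/38.89 = 8.581.
η_II = COP_actual/COP_Carnot = 2.193/8.581 = 0.2555.

0.256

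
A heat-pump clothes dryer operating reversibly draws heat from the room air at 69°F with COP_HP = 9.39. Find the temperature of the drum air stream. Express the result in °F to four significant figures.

COP_HP = T_H/(T_H − T_C) rearranges to T_H = COP·T_C/(COP − 1).
With T_C = 293.71 K, T_H = 9.39 × 293.71/8.390 = 328.71 K.
Converting, 328.71 K = 132.01°F.

132.0 °F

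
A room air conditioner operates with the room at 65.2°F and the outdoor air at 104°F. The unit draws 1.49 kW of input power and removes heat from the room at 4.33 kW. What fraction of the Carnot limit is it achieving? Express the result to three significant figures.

COP_actual = Q̇_C/Ẇ = 4.330/1.490 = 2.906.
In absolute terms T_C = 291.59 K and T_H = 313.15 K, so ΔT = 21.56 K.
COP_Carnot = T_C/ΔT = 291.59/21.56 = 13.53.
η_II = COP_actual/COP_Carnot = 2.906/13.53 = 0.2148.

0.215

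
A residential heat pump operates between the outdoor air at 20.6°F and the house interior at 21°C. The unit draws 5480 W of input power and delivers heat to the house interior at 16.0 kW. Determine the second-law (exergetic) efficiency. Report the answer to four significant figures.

Converting, Q̇_H = 16.00 kW = 16000 W, so COP_actual = Q̇_H/Ẇ = 16000/5480 = 2.920.
In absolute terms T_C = 266.82 K and T_H = 294.15 K, so ΔT = 27.33 K.
COP_Carnot = T_H/ΔT = 294.15/27.33 = 10.76.
η_II = COP_actual/COP_Carnot = 2.920/10.76 = 0.2713.

0.2713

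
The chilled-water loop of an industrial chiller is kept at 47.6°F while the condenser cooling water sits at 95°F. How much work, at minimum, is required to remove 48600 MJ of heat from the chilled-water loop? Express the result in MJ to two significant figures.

4500 MJ

In absolute terms T_C = 281.82 K and T_H = 308.15 K, so ΔT = 26.33 K.
The reversible limit is COP_R = T_C/ΔT = 10.70, so W_min = Q_C/COP = Q_C·ΔT/T_C.
W_min = 48600 × 26.33/281.82 = 4541 MJ.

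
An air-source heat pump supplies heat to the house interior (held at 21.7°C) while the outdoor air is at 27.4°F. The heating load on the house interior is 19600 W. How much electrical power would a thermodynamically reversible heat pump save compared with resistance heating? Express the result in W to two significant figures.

In absolute terms T_C = 270.59 K and T_H = 294.85 K, so ΔT = 24.26 K.
COP_Carnot = T_H/ΔT = 294.85/24.26 = 12.16.
Resistance heating needs Ẇ_res = Q̇_H = 19600 W; the reversible heat pump needs only Ẇ_hp = Q̇_H/COP = 1612 W.
Saving = 19600 − 1612 = 17990 W.

18000 W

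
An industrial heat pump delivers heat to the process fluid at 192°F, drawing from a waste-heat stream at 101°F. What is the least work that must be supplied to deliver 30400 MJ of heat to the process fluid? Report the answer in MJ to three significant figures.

In absolute terms T_C = 311.48 K and T_H = 362.04 K, so ΔT = 50.56 K.
The reversible limit is COP_HP = T_H/ΔT = 7.161, so W_min = Q_H/COP = Q_H·ΔT/T_H.
W_min = 30400 × 50.56/362.04 = 4245 MJ.

4250 MJ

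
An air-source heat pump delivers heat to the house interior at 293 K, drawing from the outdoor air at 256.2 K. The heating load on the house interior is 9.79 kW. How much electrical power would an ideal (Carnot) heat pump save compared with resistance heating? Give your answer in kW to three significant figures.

The reservoir spacing is ΔT = 293 − 256.2 = 36.80 K.
COP_Carnot = T_H/ΔT = 293.00/36.80 = 7.962.
Resistance heating needs Ẇ_res = Q̇_H = 9.790 kW; the reversible heat pump needs only Ẇ_hp = Q̇_H/COP = 1.230 kW.
Saving = 9.790 − 1.230 = 8.560 kW.

8.56 kW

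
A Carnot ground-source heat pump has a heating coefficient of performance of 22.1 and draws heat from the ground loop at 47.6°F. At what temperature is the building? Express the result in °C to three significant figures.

COP_HP = T_H/(T_H − T_C) rearranges to T_H = COP·T_C/(COP − 1).
With T_C = 281.82 K, T_H = 22.1 × 281.82/21.10 = 295.17 K.
Converting, 295.17 K = 22.02°C.

22.0 °C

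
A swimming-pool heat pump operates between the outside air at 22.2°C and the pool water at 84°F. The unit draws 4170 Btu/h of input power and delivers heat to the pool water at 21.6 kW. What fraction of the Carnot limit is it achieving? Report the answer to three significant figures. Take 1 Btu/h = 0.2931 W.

Converting, Q̇_H = 21.60 kW = 73690 Btu/h, so COP_actual = Q̇_H/Ẇ = 73690/4170 = 17.67.
In absolute terms T_C = 295.35 K and T_H = 302.04 K, so ΔT = 6.689 K.
COP_Carnot = T_H/ΔT = 302.04/6.689 = 45.16.
η_II = COP_actual/COP_Carnot = 17.67/45.16 = 0.3914.

0.391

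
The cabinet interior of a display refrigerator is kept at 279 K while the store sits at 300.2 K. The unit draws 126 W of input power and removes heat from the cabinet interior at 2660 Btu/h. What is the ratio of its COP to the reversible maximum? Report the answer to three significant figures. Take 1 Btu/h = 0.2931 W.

0.470

Converting, Q̇_C = 2660 Btu/h = 779.6 W, so COP_actual = Q̇_C/Ẇ = 779.6/126.0 = 6.188.
The reservoir spacing is ΔT = 300.2 − 279 = 21.20 K.
COP_Carnot = T_C/ΔT = 279.00/21.20 = 13.16.
η_II = COP_actual/COP_Carnot = 6.188/13.16 = 0.4702.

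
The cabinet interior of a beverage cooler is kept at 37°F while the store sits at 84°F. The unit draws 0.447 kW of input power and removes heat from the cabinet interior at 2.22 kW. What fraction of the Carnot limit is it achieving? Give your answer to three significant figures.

0.470

COP_actual = Q̇_C/Ẇ = 2.220/0.4470 = 4.966.
In absolute terms T_C = 275.93 K and T_H = 302.04 K, so ΔT = 26.11 K.
COP_Carnot = T_C/ΔT = 275.93/26.11 = 10.57.
η_II = COP_actual/COP_Carnot = 4.966/10.57 = 0.4700.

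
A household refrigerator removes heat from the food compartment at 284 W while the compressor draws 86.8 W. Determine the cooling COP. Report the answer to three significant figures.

3.27

The first law gives Q̇_H = Q̇_C + Ẇ, so the three rates are Q̇_C = 284.0, Q̇_H = 370.8, Ẇ = 86.80 W.
COP_R = Q̇_C/Ẇ = 284.0/86.80 = 3.272.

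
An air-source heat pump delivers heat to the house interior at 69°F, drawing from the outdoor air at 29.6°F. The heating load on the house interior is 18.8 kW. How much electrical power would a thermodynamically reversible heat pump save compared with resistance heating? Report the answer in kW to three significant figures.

In absolute terms T_C = 271.82 K and T_H = 293.71 K, so ΔT = 21.89 K.
COP_Carnot = T_H/ΔT = 293.71/21.89 = 13.42.
Resistance heating needs Ẇ_res = Q̇_H = 18.80 kW; the reversible heat pump needs only Ẇ_hp = Q̇_H/COP = 1.401 kW.
Saving = 18.80 − 1.401 = 17.40 kW.

17.4 kW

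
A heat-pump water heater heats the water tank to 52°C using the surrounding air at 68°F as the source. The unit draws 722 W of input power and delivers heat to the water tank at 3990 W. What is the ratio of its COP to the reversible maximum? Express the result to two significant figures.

0.54

COP_actual = Q̇_H/Ẇ = 3990/722.0 = 5.526.
In absolute terms T_C = 293.15 K and T_H = 325.15 K, so ΔT = 32.00 K.
COP_Carnot = T_H/ΔT = 325.15/32.00 = 10.16.
η_II = COP_actual/COP_Carnot = 5.526/10.16 = 0.5439.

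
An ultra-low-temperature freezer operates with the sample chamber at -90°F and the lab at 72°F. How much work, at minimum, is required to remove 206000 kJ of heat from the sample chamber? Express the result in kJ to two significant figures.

90000 kJ

In absolute terms T_C = 205.37 K and T_H = 295.37 K, so ΔT = 90.00 K.
The reversible limit is COP_R = T_C/ΔT = 2.282, so W_min = Q_C/COP = Q_C·ΔT/T_C.
W_min = 206000 × 90.00/205.37 = 90280 kJ.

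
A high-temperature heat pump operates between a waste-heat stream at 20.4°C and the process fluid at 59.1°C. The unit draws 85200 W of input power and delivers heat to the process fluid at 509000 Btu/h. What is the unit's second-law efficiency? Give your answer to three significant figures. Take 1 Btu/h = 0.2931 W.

Converting, Q̇_H = 509000 Btu/h = 149200 W, so COP_actual = Q̇_H/Ẇ = 149200/85200 = 1.751.
In absolute terms T_C = 293.55 K and T_H = 332.25 K, so ΔT = 38.70 K.
COP_Carnot = T_H/ΔT = 332.25/38.70 = 8.585.
η_II = COP_actual/COP_Carnot = 1.751/8.585 = 0.2040.

0.204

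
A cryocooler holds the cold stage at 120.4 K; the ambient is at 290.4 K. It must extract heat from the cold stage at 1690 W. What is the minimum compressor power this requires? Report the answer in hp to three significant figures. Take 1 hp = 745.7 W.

3.20 hp

The reservoir spacing is ΔT = 290.4 − 120.4 = 170.0 K.
COP_Carnot = T_C/ΔT = 120.40/170.0 = 0.7082.
Ẇ_min = Q̇/COP_Carnot = 1690/0.7082 = 2386 W = 3.200 hp.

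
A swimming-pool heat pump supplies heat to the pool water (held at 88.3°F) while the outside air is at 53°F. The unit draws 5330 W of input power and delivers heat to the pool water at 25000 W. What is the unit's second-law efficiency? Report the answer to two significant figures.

COP_actual = Q̇_H/Ẇ = 25000/5330 = 4.690.
In absolute terms T_C = 284.82 K and T_H = 304.43 K, so ΔT = 19.61 K.
COP_Carnot = T_H/ΔT = 304.43/19.61 = 15.52.
η_II = COP_actual/COP_Carnot = 4.690/15.52 = 0.3022.

0.30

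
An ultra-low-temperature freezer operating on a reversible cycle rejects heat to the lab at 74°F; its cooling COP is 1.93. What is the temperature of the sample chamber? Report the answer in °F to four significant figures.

-108.1 °F

For a Carnot refrigerator COP_R = T_C/(T_H − T_C), so T_C = COP·T_H/(1 + COP).
With T_H = 296.48 K, T_C = 1.93 × 296.48/2.930 = 195.29 K.
Converting, 195.29 K = -108.14°F.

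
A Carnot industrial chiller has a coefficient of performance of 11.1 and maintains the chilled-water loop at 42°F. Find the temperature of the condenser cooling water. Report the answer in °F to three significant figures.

87.2 °F

COP_R = T_C/(T_H − T_C) gives T_H − T_C = T_C/COP.
With T_C = 278.71 K, T_H = 278.71 × (1 + 1/11.1) = 303.81 K.
Converting, 303.81 K = 87.20°F.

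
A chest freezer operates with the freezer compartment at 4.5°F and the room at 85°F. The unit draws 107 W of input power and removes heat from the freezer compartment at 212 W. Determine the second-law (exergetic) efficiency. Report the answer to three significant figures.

COP_actual = Q̇_C/Ẇ = 212.0/107.0 = 1.981.
In absolute terms T_C = 257.87 K and T_H = 302.59 K, so ΔT = 44.72 K.
COP_Carnot = T_C/ΔT = 257.87/44.72 = 5.766.
η_II = COP_actual/COP_Carnot = 1.981/5.766 = 0.3436.

0.344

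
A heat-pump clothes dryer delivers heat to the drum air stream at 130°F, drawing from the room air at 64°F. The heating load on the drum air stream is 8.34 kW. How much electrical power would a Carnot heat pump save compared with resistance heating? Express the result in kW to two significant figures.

In absolute terms T_C = 290.93 K and T_H = 327.59 K, so ΔT = 36.67 K.
COP_Carnot = T_H/ΔT = 327.59/36.67 = 8.934.
Resistance heating needs Ẇ_res = Q̇_H = 8.340 kW; the reversible heat pump needs only Ẇ_hp = Q̇_H/COP = 0.9335 kW.
Saving = 8.340 − 0.9335 = 7.407 kW.

7.4 kW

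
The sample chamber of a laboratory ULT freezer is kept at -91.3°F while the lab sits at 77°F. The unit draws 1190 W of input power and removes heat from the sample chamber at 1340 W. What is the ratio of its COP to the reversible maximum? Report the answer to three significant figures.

0.514

COP_actual = Q̇_C/Ẇ = 1340/1190 = 1.126.
In absolute terms T_C = 204.65 K and T_H = 298.15 K, so ΔT = 93.50 K.
COP_Carnot = T_C/ΔT = 204.65/93.50 = 2.189.
η_II = COP_actual/COP_Carnot = 1.126/2.189 = 0.5145.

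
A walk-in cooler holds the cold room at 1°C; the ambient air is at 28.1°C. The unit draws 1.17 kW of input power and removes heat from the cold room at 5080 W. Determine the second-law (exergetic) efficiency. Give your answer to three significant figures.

Converting, Q̇_C = 5080 W = 5.080 kW, so COP_actual = Q̇_C/Ẇ = 5.080/1.170 = 4.342.
In absolute terms T_C = 274.15 K and T_H = 301.25 K, so ΔT = 27.10 K.
COP_Carnot = T_C/ΔT = 274.15/27.10 = 10.12.
η_II = COP_actual/COP_Carnot = 4.342/10.12 = 0.4292.

0.429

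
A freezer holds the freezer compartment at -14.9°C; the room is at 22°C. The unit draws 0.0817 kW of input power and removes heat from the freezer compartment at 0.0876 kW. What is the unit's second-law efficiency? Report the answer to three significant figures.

COP_actual = Q̇_C/Ẇ = 0.08760/0.08170 = 1.072.
In absolute terms T_C = 258.25 K and T_H = 295.15 K, so ΔT = 36.90 K.
COP_Carnot = T_C/ΔT = 258.25/36.90 = 6.999.
η_II = COP_actual/COP_Carnot = 1.072/6.999 = 0.1532.

0.153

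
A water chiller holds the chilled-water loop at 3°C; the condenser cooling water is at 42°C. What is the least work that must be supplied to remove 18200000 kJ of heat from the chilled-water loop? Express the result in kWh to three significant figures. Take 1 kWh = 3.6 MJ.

714 kWh

In absolute terms T_C = 276.15 K and T_H = 315.15 K, so ΔT = 39.00 K.
The reversible limit is COP_R = T_C/ΔT = 7.081, so W_min = Q_C/COP = Q_C·ΔT/T_C.
W_min = 18200000 × 39.00/276.15 = 2570000 kJ = 714.0 kWh.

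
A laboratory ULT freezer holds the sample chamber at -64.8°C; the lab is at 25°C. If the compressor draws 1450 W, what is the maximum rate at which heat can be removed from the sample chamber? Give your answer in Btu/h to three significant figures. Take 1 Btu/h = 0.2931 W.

11500 Btu/h

In absolute terms T_C = 208.35 K and T_H = 298.15 K, so ΔT = 89.80 K.
COP_Carnot = T_C/ΔT = 208.35/89.80 = 2.320.
Q̇_max = COP_Carnot × Ẇ = 2.320 × 1450 W = 3364 W = 11480 Btu/h.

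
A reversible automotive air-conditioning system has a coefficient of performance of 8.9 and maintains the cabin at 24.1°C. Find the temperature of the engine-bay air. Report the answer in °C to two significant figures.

57 °C

COP_R = T_C/(T_H − T_C) gives T_H − T_C = T_C/COP.
With T_C = 297.25 K, T_H = 297.25 × (1 + 1/8.9) = 330.65 K.
Converting, 330.65 K = 57.50°C.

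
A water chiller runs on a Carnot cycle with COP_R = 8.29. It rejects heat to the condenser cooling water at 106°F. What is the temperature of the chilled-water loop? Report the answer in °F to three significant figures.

45.1 °F

For a Carnot refrigerator COP_R = T_C/(T_H − T_C), so T_C = COP·T_H/(1 + COP).
With T_H = 314.26 K, T_C = 8.29 × 314.26/9.290 = 280.43 K.
Converting, 280.43 K = 45.11°F.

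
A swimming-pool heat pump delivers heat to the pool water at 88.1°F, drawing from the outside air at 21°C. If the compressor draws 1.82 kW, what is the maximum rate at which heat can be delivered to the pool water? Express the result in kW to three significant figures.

In absolute terms T_C = 294.15 K and T_H = 304.32 K, so ΔT = 10.17 K.
COP_Carnot = T_H/ΔT = 304.32/10.17 = 29.93.
Q̇_max = COP_Carnot × Ẇ = 29.93 × 1.820 kW = 54.48 kW.

54.5 kW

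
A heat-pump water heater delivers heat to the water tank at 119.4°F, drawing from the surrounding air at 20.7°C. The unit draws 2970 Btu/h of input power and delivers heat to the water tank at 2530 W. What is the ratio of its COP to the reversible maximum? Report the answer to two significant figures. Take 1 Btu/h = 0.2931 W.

Converting, Q̇_H = 2530 W = 8632 Btu/h, so COP_actual = Q̇_H/Ẇ = 8632/2970 = 2.906.
In absolute terms T_C = 293.85 K and T_H = 321.71 K, so ΔT = 27.86 K.
COP_Carnot = T_H/ΔT = 321.71/27.86 = 11.55.
η_II = COP_actual/COP_Carnot = 2.906/11.55 = 0.2517.

0.25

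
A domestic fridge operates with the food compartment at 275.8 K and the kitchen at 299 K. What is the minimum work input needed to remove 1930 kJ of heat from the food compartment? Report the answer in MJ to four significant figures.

The reservoir spacing is ΔT = 299 − 275.8 = 23.20 K.
The reversible limit is COP_R = T_C/ΔT = 11.89, so W_min = Q_C/COP = Q_C·ΔT/T_C.
W_min = 1930 × 23.20/275.80 = 162.3 kJ = 0.1623 MJ.

0.1623 MJ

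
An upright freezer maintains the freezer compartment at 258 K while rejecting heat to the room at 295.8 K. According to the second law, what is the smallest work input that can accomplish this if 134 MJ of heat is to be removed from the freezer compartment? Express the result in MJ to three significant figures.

The reservoir spacing is ΔT = 295.8 − 258 = 37.80 K.
The reversible limit is COP_R = T_C/ΔT = 6.825, so W_min = Q_C/COP = Q_C·ΔT/T_C.
W_min = 134.0 × 37.80/258.00 = 19.63 MJ.

19.6 MJ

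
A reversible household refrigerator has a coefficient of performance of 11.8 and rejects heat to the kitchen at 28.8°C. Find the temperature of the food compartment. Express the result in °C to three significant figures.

For a Carnot refrigerator COP_R = T_C/(T_H − T_C), so T_C = COP·T_H/(1 + COP).
With T_H = 301.95 K, T_C = 11.8 × 301.95/12.80 = 278.36 K.
Converting, 278.36 K = 5.21°C.

5.21 °C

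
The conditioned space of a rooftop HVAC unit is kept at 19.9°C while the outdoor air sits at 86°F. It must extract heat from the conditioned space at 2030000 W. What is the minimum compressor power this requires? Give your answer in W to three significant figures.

In absolute terms T_C = 293.05 K and T_H = 303.15 K, so ΔT = 10.10 K.
COP_Carnot = T_C/ΔT = 293.05/10.10 = 29.01.
Ẇ_min = Q̇/COP_Carnot = 2030000/29.01 = 69960 W.

70000 W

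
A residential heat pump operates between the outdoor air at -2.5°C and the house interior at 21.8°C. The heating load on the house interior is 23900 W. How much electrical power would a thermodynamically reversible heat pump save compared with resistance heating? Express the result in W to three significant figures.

21900 W

In absolute terms T_C = 270.65 K and T_H = 294.95 K, so ΔT = 24.30 K.
COP_Carnot = T_H/ΔT = 294.95/24.30 = 12.14.
Resistance heating needs Ẇ_res = Q̇_H = 23900 W; the reversible heat pump needs only Ẇ_hp = Q̇_H/COP = 1969 W.
Saving = 23900 − 1969 = 21930 W.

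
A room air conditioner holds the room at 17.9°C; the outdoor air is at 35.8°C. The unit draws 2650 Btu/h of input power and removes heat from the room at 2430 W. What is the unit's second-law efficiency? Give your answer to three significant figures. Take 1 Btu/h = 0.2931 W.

0.192

Converting, Q̇_C = 2430 W = 8291 Btu/h, so COP_actual = Q̇_C/Ẇ = 8291/2650 = 3.129.
In absolute terms T_C = 291.05 K and T_H = 308.95 K, so ΔT = 17.90 K.
COP_Carnot = T_C/ΔT = 291.05/17.90 = 16.26.
η_II = COP_actual/COP_Carnot = 3.129/16.26 = 0.1924.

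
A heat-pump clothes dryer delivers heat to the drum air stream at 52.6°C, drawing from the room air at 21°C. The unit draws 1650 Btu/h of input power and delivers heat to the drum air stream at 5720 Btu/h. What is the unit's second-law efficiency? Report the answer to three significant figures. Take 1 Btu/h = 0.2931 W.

0.336

COP_actual = Q̇_H/Ẇ = 5720/1650 = 3.467.
In absolute terms T_C = 294.15 K and T_H = 325.75 K, so ΔT = 31.60 K.
COP_Carnot = T_H/ΔT = 325.75/31.60 = 10.31.
η_II = COP_actual/COP_Carnot = 3.467/10.31 = 0.3363.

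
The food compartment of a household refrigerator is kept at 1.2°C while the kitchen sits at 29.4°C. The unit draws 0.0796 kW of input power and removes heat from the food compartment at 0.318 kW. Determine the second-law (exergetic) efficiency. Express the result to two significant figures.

COP_actual = Q̇_C/Ẇ = 0.3180/0.07960 = 3.995.
In absolute terms T_C = 274.35 K and T_H = 302.55 K, so ΔT = 28.20 K.
COP_Carnot = T_C/ΔT = 274.35/28.20 = 9.729.
η_II = COP_actual/COP_Carnot = 3.995/9.729 = 0.4106.

0.41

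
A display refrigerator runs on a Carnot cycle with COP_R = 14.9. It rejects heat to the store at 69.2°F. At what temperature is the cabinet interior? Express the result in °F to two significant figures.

For a Carnot refrigerator COP_R = T_C/(T_H − T_C), so T_C = COP·T_H/(1 + COP).
With T_H = 293.82 K, T_C = 14.9 × 293.82/15.90 = 275.34 K.
Converting, 275.34 K = 35.94°F.

36 °F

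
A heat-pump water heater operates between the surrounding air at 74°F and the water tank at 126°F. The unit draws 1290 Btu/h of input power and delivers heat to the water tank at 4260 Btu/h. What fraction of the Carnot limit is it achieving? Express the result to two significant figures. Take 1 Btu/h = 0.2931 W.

COP_actual = Q̇_H/Ẇ = 4260/1290 = 3.302.
In absolute terms T_C = 296.48 K and T_H = 325.37 K, so ΔT = 28.89 K.
COP_Carnot = T_H/ΔT = 325.37/28.89 = 11.26.
η_II = COP_actual/COP_Carnot = 3.302/11.26 = 0.2932.

0.29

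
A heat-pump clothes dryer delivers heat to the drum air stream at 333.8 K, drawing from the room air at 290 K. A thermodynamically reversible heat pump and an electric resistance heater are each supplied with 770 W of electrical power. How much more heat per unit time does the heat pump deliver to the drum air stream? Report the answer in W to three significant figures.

5100 W

The reservoir spacing is ΔT = 333.8 − 290 = 43.80 K.
COP_Carnot = T_H/ΔT = 333.80/43.80 = 7.621.
The heat pump delivers Q̇_H = COP × Ẇ = 5868 W; the resistance heater delivers Ẇ = 770.0 W.
Extra = (COP − 1)·Ẇ = 5098 W.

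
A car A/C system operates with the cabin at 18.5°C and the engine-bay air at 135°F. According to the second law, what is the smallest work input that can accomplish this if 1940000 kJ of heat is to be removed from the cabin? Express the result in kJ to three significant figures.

258000 kJ

In absolute terms T_C = 291.65 K and T_H = 330.37 K, so ΔT = 38.72 K.
The reversible limit is COP_R = T_C/ΔT = 7.532, so W_min = Q_C/COP = Q_C·ΔT/T_C.
W_min = 1940000 × 38.72/291.65 = 257600 kJ.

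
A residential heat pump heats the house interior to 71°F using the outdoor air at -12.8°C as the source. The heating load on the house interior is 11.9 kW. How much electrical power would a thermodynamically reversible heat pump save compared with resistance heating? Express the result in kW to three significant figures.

10.5 kW

In absolute terms T_C = 260.35 K and T_H = 294.82 K, so ΔT = 34.47 K.
COP_Carnot = T_H/ΔT = 294.82/34.47 = 8.554.
Resistance heating needs Ẇ_res = Q̇_H = 11.90 kW; the reversible heat pump needs only Ẇ_hp = Q̇_H/COP = 1.391 kW.
Saving = 11.90 − 1.391 = 10.51 kW.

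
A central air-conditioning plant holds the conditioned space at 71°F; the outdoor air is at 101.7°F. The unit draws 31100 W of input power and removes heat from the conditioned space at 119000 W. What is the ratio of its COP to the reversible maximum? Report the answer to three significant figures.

0.221

COP_actual = Q̇_C/Ẇ = 119000/31100 = 3.826.
In absolute terms T_C = 294.82 K and T_H = 311.87 K, so ΔT = 17.06 K.
COP_Carnot = T_C/ΔT = 294.82/17.06 = 17.29.
η_II = COP_actual/COP_Carnot = 3.826/17.29 = 0.2214.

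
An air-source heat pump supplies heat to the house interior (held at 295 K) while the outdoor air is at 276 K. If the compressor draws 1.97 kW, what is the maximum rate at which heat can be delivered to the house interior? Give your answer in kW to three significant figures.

The reservoir spacing is ΔT = 295 − 276 = 19.00 K.
COP_Carnot = T_H/ΔT = 295.00/19.00 = 15.53.
Q̇_max = COP_Carnot × Ẇ = 15.53 × 1.970 kW = 30.59 kW.

30.6 kW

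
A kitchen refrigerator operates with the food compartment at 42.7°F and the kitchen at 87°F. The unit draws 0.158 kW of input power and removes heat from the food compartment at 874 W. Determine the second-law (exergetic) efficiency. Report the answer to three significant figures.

Converting, Q̇_C = 874.0 W = 0.8740 kW, so COP_actual = Q̇_C/Ẇ = 0.8740/0.1580 = 5.532.
In absolute terms T_C = 279.09 K and T_H = 303.71 K, so ΔT = 24.61 K.
COP_Carnot = T_C/ΔT = 279.09/24.61 = 11.34.
η_II = COP_actual/COP_Carnot = 5.532/11.34 = 0.4878.

0.488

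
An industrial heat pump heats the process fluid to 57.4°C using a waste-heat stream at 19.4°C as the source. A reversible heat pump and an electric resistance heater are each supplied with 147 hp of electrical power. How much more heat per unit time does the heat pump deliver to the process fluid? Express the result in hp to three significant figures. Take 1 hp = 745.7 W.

1130 hp

In absolute terms T_C = 292.55 K and T_H = 330.55 K, so ΔT = 38.00 K.
COP_Carnot = T_H/ΔT = 330.55/38.00 = 8.699.
The heat pump delivers Q̇_H = COP × Ẇ = 1279 hp; the resistance heater delivers Ẇ = 147.0 hp.
Extra = (COP − 1)·Ẇ = 1132 hp.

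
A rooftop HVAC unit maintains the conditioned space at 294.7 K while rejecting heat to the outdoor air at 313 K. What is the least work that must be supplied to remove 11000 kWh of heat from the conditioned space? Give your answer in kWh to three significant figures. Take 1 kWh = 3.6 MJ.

The reservoir spacing is ΔT = 313 − 294.7 = 18.30 K.
The reversible limit is COP_R = T_C/ΔT = 16.10, so W_min = Q_C/COP = Q_C·ΔT/T_C.
W_min = 11000 × 18.30/294.70 = 683.1 kWh.

683 kWh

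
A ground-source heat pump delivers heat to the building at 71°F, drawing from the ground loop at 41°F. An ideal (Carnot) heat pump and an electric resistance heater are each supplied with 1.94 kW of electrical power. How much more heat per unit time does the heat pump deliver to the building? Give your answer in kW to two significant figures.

In absolute terms T_C = 278.15 K and T_H = 294.82 K, so ΔT = 16.67 K.
COP_Carnot = T_H/ΔT = 294.82/16.67 = 17.69.
The heat pump delivers Q̇_H = COP × Ẇ = 34.32 kW; the resistance heater delivers Ẇ = 1.940 kW.
Extra = (COP − 1)·Ẇ = 32.38 kW.

32 kW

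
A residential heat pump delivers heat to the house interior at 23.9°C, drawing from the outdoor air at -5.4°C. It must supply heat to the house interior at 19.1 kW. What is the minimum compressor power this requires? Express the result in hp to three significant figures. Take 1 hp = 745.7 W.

In absolute terms T_C = 267.75 K and T_H = 297.05 K, so ΔT = 29.30 K.
COP_Carnot = T_H/ΔT = 297.05/29.30 = 10.14.
Ẇ_min = Q̇/COP_Carnot = 19.10/10.14 = 1.884 kW = 2.526 hp.

2.53 hp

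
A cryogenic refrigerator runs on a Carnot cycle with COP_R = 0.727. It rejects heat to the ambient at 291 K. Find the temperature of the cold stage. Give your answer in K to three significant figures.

122 K

For a Carnot refrigerator COP_R = T_C/(T_H − T_C), so T_C = COP·T_H/(1 + COP).
With T_H = 291.00 K, T_C = 0.727 × 291.00/1.727 = 122.50 K.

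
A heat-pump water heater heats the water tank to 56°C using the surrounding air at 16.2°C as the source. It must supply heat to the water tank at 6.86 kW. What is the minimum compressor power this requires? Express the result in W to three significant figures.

829 W

In absolute terms T_C = 289.35 K and T_H = 329.15 K, so ΔT = 39.80 K.
COP_Carnot = T_H/ΔT = 329.15/39.80 = 8.270.
Ẇ_min = Q̇/COP_Carnot = 6.860/8.270 = 0.8295 kW = 829.5 W.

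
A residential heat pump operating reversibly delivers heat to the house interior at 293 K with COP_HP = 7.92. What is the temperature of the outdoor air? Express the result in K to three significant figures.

256 K

COP_HP = T_H/(T_H − T_C) gives T_H − T_C = T_H/COP.
With T_H = 293.00 K, T_C = 293.00 × (1 − 1/7.92) = 256.01 K.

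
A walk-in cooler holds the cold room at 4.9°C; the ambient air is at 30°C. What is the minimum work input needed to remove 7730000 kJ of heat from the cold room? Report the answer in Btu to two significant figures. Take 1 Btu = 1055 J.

In absolute terms T_C = 278.05 K and T_H = 303.15 K, so ΔT = 25.10 K.
The reversible limit is COP_R = T_C/ΔT = 11.08, so W_min = Q_C/COP = Q_C·ΔT/T_C.
W_min = 7730000 × 25.10/278.05 = 697800 kJ = 661400 Btu.

660000 Btu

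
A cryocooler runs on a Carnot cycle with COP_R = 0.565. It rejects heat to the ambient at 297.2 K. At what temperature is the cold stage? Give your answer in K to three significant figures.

For a Carnot refrigerator COP_R = T_C/(T_H − T_C), so T_C = COP·T_H/(1 + COP).
With T_H = 297.20 K, T_C = 0.565 × 297.20/1.565 = 107.30 K.

107 K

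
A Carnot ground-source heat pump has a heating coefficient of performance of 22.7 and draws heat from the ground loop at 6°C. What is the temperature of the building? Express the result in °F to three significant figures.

COP_HP = T_H/(T_H − T_C) rearranges to T_H = COP·T_C/(COP − 1).
With T_C = 279.15 K, T_H = 22.7 × 279.15/21.70 = 292.01 K.
Converting, 292.01 K = 65.96°F.

66.0 °F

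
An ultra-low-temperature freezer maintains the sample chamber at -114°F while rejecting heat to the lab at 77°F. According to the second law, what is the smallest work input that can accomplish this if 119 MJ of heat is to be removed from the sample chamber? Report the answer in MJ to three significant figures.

In absolute terms T_C = 192.04 K and T_H = 298.15 K, so ΔT = 106.1 K.
The reversible limit is COP_R = T_C/ΔT = 1.810, so W_min = Q_C/COP = Q_C·ΔT/T_C.
W_min = 119.0 × 106.1/192.04 = 65.75 MJ.

65.8 MJ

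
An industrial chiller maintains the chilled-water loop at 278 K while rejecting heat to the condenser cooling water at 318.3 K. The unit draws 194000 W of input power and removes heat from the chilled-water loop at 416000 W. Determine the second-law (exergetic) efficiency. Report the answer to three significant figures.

COP_actual = Q̇_C/Ẇ = 416000/194000 = 2.144.
The reservoir spacing is ΔT = 318.3 − 278 = 40.30 K.
COP_Carnot = T_C/ΔT = 278.00/40.30 = 6.898.
η_II = COP_actual/COP_Carnot = 2.144/6.898 = 0.3109.

0.311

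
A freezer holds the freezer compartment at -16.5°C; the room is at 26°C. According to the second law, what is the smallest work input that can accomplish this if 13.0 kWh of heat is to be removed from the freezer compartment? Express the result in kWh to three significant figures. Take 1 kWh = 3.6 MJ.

In absolute terms T_C = 256.65 K and T_H = 299.15 K, so ΔT = 42.50 K.
The reversible limit is COP_R = T_C/ΔT = 6.039, so W_min = Q_C/COP = Q_C·ΔT/T_C.
W_min = 13.00 × 42.50/256.65 = 2.153 kWh.

2.15 kWh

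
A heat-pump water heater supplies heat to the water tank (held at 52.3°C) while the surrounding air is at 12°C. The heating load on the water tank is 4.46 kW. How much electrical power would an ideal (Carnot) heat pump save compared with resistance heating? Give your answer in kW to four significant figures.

3.908 kW

In absolute terms T_C = 285.15 K and T_H = 325.45 K, so ΔT = 40.30 K.
COP_Carnot = T_H/ΔT = 325.45/40.30 = 8.076.
Resistance heating needs Ẇ_res = Q̇_H = 4.460 kW; the reversible heat pump needs only Ẇ_hp = Q̇_H/COP = 0.5523 kW.
Saving = 4.460 − 0.5523 = 3.908 kW.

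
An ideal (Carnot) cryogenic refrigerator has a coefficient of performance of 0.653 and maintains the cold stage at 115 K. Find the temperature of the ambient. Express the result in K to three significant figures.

COP_R = T_C/(T_H − T_C) gives T_H − T_C = T_C/COP.
With T_C = 115.00 K, T_H = 115.00 × (1 + 1/0.653) = 291.11 K.

291 K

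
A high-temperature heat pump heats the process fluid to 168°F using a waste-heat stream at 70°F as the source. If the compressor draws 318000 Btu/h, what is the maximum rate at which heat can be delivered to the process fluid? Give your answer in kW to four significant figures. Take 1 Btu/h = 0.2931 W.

597.0 kW

In absolute terms T_C = 294.26 K and T_H = 348.71 K, so ΔT = 54.44 K.
COP_Carnot = T_H/ΔT = 348.71/54.44 = 6.405.
Q̇_max = COP_Carnot × Ẇ = 6.405 × 318000 Btu/h = 2037000 Btu/h = 597.0 kW.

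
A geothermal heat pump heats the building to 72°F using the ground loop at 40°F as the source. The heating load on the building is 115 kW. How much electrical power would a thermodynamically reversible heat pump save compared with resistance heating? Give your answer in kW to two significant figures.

In absolute terms T_C = 277.59 K and T_H = 295.37 K, so ΔT = 17.78 K.
COP_Carnot = T_H/ΔT = 295.37/17.78 = 16.61.
Resistance heating needs Ẇ_res = Q̇_H = 115.0 kW; the reversible heat pump needs only Ẇ_hp = Q̇_H/COP = 6.922 kW.
Saving = 115.0 − 6.922 = 108.1 kW.

110 kW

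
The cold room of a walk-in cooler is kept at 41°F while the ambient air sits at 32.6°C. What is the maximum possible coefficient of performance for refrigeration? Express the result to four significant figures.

In absolute terms T_C = 278.15 K and T_H = 305.75 K, so ΔT = 27.60 K.
For a reversible cycle, COP_Carnot = T_C/ΔT = 278.15/27.60 = 10.08.

10.08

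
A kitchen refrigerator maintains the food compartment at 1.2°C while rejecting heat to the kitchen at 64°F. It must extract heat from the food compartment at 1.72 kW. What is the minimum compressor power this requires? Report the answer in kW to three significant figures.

In absolute terms T_C = 274.35 K and T_H = 290.93 K, so ΔT = 16.58 K.
COP_Carnot = T_C/ΔT = 274.35/16.58 = 16.55.
Ẇ_min = Q̇/COP_Carnot = 1.720/16.55 = 0.1039 kW.

0.104 kW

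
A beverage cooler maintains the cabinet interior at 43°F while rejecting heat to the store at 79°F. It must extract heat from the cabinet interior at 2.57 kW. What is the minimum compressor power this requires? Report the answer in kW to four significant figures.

0.1841 kW

In absolute terms T_C = 279.26 K and T_H = 299.26 K, so ΔT = 20.00 K.
COP_Carnot = T_C/ΔT = 279.26/20.00 = 13.96.
Ẇ_min = Q̇/COP_Carnot = 2.570/13.96 = 0.1841 kW.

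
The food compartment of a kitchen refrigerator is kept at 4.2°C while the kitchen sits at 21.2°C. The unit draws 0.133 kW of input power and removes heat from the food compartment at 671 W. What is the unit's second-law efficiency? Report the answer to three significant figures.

0.309

Converting, Q̇_C = 671.0 W = 0.6710 kW, so COP_actual = Q̇_C/Ẇ = 0.6710/0.1330 = 5.045.
In absolute terms T_C = 277.35 K and T_H = 294.35 K, so ΔT = 17.00 K.
COP_Carnot = T_C/ΔT = 277.35/17.00 = 16.31.
η_II = COP_actual/COP_Carnot = 5.045/16.31 = 0.3092.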